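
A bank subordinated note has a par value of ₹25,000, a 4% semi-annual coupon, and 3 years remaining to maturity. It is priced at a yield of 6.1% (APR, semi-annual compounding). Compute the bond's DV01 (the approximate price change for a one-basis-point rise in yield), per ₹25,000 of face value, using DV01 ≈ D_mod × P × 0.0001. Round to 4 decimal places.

₹6.5252

Periodic yield y = 0.0305.
  t   CF        PV=CF/(1+0.0305)^t    t·PV
  1       500.00       485.2014       485.2014
  2       500.00       470.8407       941.6814
  3       500.00       456.9051     1,370.7153
  4       500.00       443.3820     1,773.5278
  5       500.00       430.2591     2,151.2953
  6    25,500.00    21,293.7526   127,762.5155
  Σ                 23,580.3408   134,484.9368
P = 23,580.3408; D_Mac = 5.70327 half-year periods = 2.85163 yrs; D_mod = 2.76723 yrs.
DV01 ≈ 2.76723 × 23,580.3408 × 0.0001 = 6.525227.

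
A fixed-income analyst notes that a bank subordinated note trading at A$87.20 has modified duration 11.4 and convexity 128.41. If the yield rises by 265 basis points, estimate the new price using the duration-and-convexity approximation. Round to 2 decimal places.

Duration effect: -D_mod·Δy = -11.4 × (+0.0265) = -0.302100
Convexity effect: ½·C·(Δy)² = 0.5 × 128.41 × (0.0265)² = +0.04508796125
ΔP/P ≈ -0.302100 + 0.04508796125 = -0.25701203875
New price ≈ 87.20 × (1 - 0.25701203875) = 64.788550221.

A$64.79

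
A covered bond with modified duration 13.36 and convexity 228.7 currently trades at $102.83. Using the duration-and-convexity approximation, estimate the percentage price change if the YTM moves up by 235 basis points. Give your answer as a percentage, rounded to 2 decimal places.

-25.08%

Duration effect: -D_mod·Δy = -13.36 × (+0.0235) = -0.313960
Convexity effect: ½·C·(Δy)² = 0.5 × 228.7 × (0.0235)² = +0.0631497875
ΔP/P ≈ -0.313960 + 0.0631497875 = -0.2508102125
= -25.08102125%.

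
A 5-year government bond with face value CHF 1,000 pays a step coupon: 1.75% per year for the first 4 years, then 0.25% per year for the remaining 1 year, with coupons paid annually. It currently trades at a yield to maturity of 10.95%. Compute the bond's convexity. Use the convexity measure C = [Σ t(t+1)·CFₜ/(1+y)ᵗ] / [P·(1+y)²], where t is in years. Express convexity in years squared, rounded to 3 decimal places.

With y = 0.1095:
  t   CF        PV=CF/(1+0.1095)^t    t·PV        t(t+1)·PV
  1        17.50        15.7729        15.7729          31.5457
  2        17.50        14.2162        28.4324          85.2972
  3        17.50        12.8132        38.4395         153.7579
  4        17.50        11.5486        46.1943         230.9717
  5     1,002.50       596.2767     2,981.3836      17,888.3014
  Σ                    650.6275     3,110.2226      18,389.8739
P = 650.6275.
Convexity = Σ t(t+1)·PV / [P·(1+y)²] = 18,389.8739 / (650.6275 × 1.230990) = 22.96105.

22.961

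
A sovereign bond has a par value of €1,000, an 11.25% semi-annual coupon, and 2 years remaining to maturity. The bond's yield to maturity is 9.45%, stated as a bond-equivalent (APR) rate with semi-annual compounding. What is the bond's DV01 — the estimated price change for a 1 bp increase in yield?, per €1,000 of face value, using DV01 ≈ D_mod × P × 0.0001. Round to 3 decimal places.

Periodic yield y = 0.04725.
  t   CF        PV=CF/(1+0.04725)^t    t·PV
  1        56.25        53.7121        53.7121
  2        56.25        51.2887       102.5774
  3        56.25        48.9747       146.9240
  4     1,056.25       878.1430     3,512.5720
  Σ                  1,032.1185     3,815.7855
P = 1,032.1185; D_Mac = 3.69704 half-year periods = 1.84852 yrs; D_mod = 1.76512 yrs.
DV01 ≈ 1.76512 × 1,032.1185 × 0.0001 = 0.182181.

€0.182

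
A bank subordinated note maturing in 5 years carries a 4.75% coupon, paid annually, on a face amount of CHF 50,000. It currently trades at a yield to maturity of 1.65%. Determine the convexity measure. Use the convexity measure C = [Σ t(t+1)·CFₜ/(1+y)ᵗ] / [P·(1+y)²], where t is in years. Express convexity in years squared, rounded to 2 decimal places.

With y = 0.0165:
  t   CF        PV=CF/(1+0.0165)^t    t·PV        t(t+1)·PV
  1     2,375.00     2,336.4486     2,336.4486       4,672.8972
  2     2,375.00     2,298.5230     4,597.0459      13,791.1378
  3     2,375.00     2,261.2130     6,783.6389      27,134.5555
  4     2,375.00     2,224.5086     8,898.0343      44,490.1713
  5    52,375.00    48,259.9782   241,299.8908   1,447,799.3450
  Σ                 57,380.6713   263,915.0585   1,537,888.1068
P = 57,380.6713.
Convexity = Σ t(t+1)·PV / [P·(1+y)²] = 1,537,888.1068 / (57,380.6713 × 1.033272) = 25.93847.

25.94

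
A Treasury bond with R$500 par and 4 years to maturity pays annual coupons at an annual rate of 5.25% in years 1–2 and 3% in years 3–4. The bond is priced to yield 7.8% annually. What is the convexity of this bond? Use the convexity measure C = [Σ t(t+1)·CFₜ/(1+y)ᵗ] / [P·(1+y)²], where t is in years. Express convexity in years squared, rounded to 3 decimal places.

15.548

With y = 0.078:
  t   CF        PV=CF/(1+0.078)^t    t·PV        t(t+1)·PV
  1        26.25        24.3506        24.3506          48.7013
  2        26.25        22.5887        45.1775         135.5324
  3        15.00        11.9739        35.9216         143.6866
  4       515.00       381.3574     1,525.4296       7,627.1481
  Σ                    440.2707     1,630.8794       7,955.0684
P = 440.2707.
Convexity = Σ t(t+1)·PV / [P·(1+y)²] = 7,955.0684 / (440.2707 × 1.162084) = 15.54843.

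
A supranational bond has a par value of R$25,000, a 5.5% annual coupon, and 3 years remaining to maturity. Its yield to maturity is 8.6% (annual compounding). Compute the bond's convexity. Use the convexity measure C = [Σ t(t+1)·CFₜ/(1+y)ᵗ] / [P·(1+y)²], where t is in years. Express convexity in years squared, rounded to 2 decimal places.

With y = 0.086:
  t   CF        PV=CF/(1+0.086)^t    t·PV        t(t+1)·PV
  1     1,375.00     1,266.1142     1,266.1142       2,532.2284
  2     1,375.00     1,165.8510     2,331.7020       6,995.1060
  3    26,375.00    20,592.2116    61,776.6348     247,106.5394
  Σ                 23,024.1768    65,374.4510     256,633.8737
P = 23,024.1768.
Convexity = Σ t(t+1)·PV / [P·(1+y)²] = 256,633.8737 / (23,024.1768 × 1.179396) = 9.45084.

9.45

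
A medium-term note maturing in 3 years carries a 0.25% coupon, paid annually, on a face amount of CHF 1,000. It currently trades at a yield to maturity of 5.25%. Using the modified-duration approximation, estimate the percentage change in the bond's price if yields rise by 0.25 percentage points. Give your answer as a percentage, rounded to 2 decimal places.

Periodic yield y = 0.0525. Modified duration first:
  t   CF        PV=CF/(1+0.0525)^t    t·PV
  1         2.50         2.3753         2.3753
  2         2.50         2.2568         4.5136
  3     1,002.50       859.8408     2,579.5225
  Σ                    864.4729     2,586.4114
P = 864.4729; D_Mac = 2.99189 yrs; D_mod = 2.99189/(1+0.0525) = 2.84265 yrs.
ΔP/P ≈ -D_mod · Δy = -2.84265 × (+0.0025) = -0.007107 = -0.7107%.

-0.71%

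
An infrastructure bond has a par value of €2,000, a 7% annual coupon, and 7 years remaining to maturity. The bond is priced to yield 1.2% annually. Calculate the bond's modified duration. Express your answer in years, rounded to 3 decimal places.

Periodic yield y = 0.012. First find Macaulay duration:
  t   CF        PV=CF/(1+0.012)^t    t·PV
  1       140.00       138.3399       138.3399
  2       140.00       136.6995       273.3991
  3       140.00       135.0786       405.2358
  4       140.00       133.4769       533.9074
  5       140.00       131.8941       659.4707
  6       140.00       130.3302       781.9810
  7     2,140.00     1,968.5669    13,779.9685
  Σ                  2,774.3861    16,572.3024
P = 2,774.3861; Macaulay duration = 16,572.3024 / 2,774.3861 = 5.97332 years.
Modified duration = D_Mac / (1 + y) = 5.97332 / 1.012 = 5.90249 years.

5.902 years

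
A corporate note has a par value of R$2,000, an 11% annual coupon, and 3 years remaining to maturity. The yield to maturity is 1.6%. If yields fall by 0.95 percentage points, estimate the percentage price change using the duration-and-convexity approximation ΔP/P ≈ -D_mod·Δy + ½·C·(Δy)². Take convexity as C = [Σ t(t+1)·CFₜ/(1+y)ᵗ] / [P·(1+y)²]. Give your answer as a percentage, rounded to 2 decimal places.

+2.61%

With y = 0.016:
  t   CF        PV=CF/(1+0.016)^t    t·PV        t(t+1)·PV
  1       220.00       216.5354       216.5354         433.0709
  2       220.00       213.1254       426.2509       1,278.7526
  3     2,220.00     2,116.7611     6,350.2834      25,401.1335
  Σ                  2,546.4220     6,993.0697      27,112.9569
P = 2,546.4220; D_Mac = 2.74623 yrs; D_mod = 2.70299 yrs; C = 10.31476.
Duration effect: -2.70299 × (-0.0095) = +0.025678
Convexity effect: 0.5 × 10.31476 × (-0.0095)² = +0.0004655
ΔP/P ≈ +0.025678 + 0.0004655 = +0.026144 = +2.6144%.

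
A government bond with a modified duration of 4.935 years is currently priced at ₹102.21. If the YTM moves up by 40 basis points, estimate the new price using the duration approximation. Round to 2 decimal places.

₹100.19

Duration approximation: ΔP/P ≈ -D_mod · Δy = -4.935 × (+0.004) = -0.019740.
New price ≈ 102.21 × (1 - 0.019740) = 100.1923746.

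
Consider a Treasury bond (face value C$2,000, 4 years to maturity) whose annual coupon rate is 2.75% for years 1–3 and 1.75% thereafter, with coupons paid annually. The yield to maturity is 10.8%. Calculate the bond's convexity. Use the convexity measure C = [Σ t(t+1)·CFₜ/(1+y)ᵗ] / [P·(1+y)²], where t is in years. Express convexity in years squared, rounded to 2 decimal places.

15.28

With y = 0.108:
  t   CF        PV=CF/(1+0.108)^t    t·PV        t(t+1)·PV
  1        55.00        49.6390        49.6390          99.2780
  2        55.00        44.8005        89.6011         268.8032
  3        55.00        40.4337       121.3011         485.2043
  4     2,035.00     1,350.2226     5,400.8904      27,004.4519
  Σ                  1,485.0958     5,661.4315      27,857.7374
P = 1,485.0958.
Convexity = Σ t(t+1)·PV / [P·(1+y)²] = 27,857.7374 / (1,485.0958 × 1.227664) = 15.27960.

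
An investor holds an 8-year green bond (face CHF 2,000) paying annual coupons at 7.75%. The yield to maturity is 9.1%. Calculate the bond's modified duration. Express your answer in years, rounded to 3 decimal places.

5.660 years

Periodic yield y = 0.091. First find Macaulay duration:
  t   CF        PV=CF/(1+0.091)^t    t·PV
  1       155.00       142.0715       142.0715
  2       155.00       130.2214       260.4427
  3       155.00       119.3596       358.0789
  4       155.00       109.4039       437.6155
  5       155.00       100.2785       501.3926
  6       155.00        91.9143       551.4859
  7       155.00        84.2478       589.7344
  8     2,155.00     1,073.6167     8,588.9338
  Σ                  1,851.1137    11,429.7554
P = 1,851.1137; Macaulay duration = 11,429.7554 / 1,851.1137 = 6.17453 years.
Modified duration = D_Mac / (1 + y) = 6.17453 / 1.091 = 5.65951 years.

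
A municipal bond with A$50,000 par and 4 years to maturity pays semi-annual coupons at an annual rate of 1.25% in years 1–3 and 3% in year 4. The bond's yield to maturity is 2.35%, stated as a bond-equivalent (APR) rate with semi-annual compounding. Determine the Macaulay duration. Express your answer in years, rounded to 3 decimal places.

3.909 years

Periodic yield y = 0.01175. Discount each cash flow and weight by its period:
  t   CF        PV=CF/(1+0.01175)^t    t·PV
  1       312.50       308.8708       308.8708
  2       312.50       305.2837       610.5674
  3       312.50       301.7383       905.2148
  4       312.50       298.2340     1,192.9360
  5       312.50       294.7705     1,473.8523
  6       312.50       291.3471     1,748.0828
  7       750.00       691.1125     4,837.7878
  8    50,750.00    46,222.1712   369,777.3698
  Σ                 48,713.5281   380,854.6816
Price P = Σ PV = 48,713.5281.
Macaulay duration = Σ(t·PV) / P = 380,854.6816 / 48,713.5281 = 7.81825 half-year periods.
In years: 7.81825 / 2 = 3.90913 years.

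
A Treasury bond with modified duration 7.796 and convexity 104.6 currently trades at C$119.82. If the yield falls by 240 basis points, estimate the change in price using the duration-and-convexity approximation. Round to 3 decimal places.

+C$26.028

Duration effect: -D_mod·Δy = -7.796 × (-0.024) = +0.187104
Convexity effect: ½·C·(Δy)² = 0.5 × 104.6 × (-0.024)² = +0.0301248
ΔP/P ≈ +0.187104 + 0.0301248 = +0.2172288
ΔP ≈ 119.82 × (+0.2172288) = +26.028354816.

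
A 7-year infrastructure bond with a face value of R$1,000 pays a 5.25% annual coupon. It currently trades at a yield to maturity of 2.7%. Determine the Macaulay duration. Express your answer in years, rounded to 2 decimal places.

6.11 years

Periodic yield y = 0.027. Discount each cash flow and weight by its year:
  t   CF        PV=CF/(1+0.027)^t    t·PV
  1        52.50        51.1198        51.1198
  2        52.50        49.7758        99.5516
  3        52.50        48.4672       145.4016
  4        52.50        47.1930       188.7720
  5        52.50        45.9523       229.7614
  6        52.50        44.7442       268.4651
  7     1,052.50       873.4318     6,114.0226
  Σ                  1,160.6841     7,097.0941
Price P = Σ PV = 1,160.6841.
Macaulay duration = Σ(t·PV) / P = 7,097.0941 / 1,160.6841 = 6.11458 years.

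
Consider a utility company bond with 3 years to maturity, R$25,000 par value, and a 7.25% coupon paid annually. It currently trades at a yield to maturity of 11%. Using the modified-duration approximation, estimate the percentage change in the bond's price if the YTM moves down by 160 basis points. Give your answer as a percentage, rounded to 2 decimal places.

Periodic yield y = 0.11. Modified duration first:
  t   CF        PV=CF/(1+0.11)^t    t·PV
  1     1,812.50     1,632.8829     1,632.8829
  2     1,812.50     1,471.0657     2,942.1313
  3    26,812.50    19,605.0689    58,815.2067
  Σ                 22,709.0175    63,390.2209
P = 22,709.0175; D_Mac = 2.79141 yrs; D_mod = 2.79141/(1+0.11) = 2.51479 yrs.
ΔP/P ≈ -D_mod · Δy = -2.51479 × (-0.016) = +0.040237 = +4.0237%.

+4.02%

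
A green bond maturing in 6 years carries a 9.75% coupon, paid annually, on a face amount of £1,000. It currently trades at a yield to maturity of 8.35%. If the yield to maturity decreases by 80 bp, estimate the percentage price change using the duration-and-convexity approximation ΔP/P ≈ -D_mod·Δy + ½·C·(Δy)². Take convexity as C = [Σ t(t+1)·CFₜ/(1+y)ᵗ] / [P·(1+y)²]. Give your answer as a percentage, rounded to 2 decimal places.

With y = 0.0835:
  t   CF        PV=CF/(1+0.0835)^t    t·PV        t(t+1)·PV
  1        97.50        89.9862        89.9862         179.9723
  2        97.50        83.0514       166.1027         498.3082
  3        97.50        76.6510       229.9530         919.8121
  4        97.50        70.7439       282.9756       1,414.8779
  5        97.50        65.2920       326.4600       1,958.7603
  6     1,097.50       678.3144     4,069.8864      28,489.2047
  Σ                  1,064.0388     5,165.3639      33,460.9354
P = 1,064.0388; D_Mac = 4.85449 yrs; D_mod = 4.48038 yrs; C = 26.78692.
Duration effect: -4.48038 × (-0.008) = +0.035843
Convexity effect: 0.5 × 26.78692 × (-0.008)² = +0.0008572
ΔP/P ≈ +0.035843 + 0.0008572 = +0.036700 = +3.6700%.

+3.67%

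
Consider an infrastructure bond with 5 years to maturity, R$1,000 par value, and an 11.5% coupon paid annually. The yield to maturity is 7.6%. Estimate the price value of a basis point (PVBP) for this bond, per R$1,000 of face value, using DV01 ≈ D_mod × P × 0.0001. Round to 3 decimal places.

Periodic yield y = 0.076.
  t   CF        PV=CF/(1+0.076)^t    t·PV
  1       115.00       106.8773       106.8773
  2       115.00        99.3284       198.6567
  3       115.00        92.3126       276.9378
  4       115.00        85.7924       343.1696
  5     1,115.00       773.0605     3,865.3027
  Σ                  1,157.3712     4,790.9442
P = 1,157.3712; D_Mac = 4.13951 yrs; D_mod = 3.84712 yrs.
DV01 ≈ 3.84712 × 1,157.3712 × 0.0001 = 0.445255.

R$0.445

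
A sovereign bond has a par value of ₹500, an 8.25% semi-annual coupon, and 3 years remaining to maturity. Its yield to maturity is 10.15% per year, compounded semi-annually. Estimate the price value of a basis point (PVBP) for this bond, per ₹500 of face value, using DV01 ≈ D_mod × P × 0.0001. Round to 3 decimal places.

₹0.123

Periodic yield y = 0.05075.
  t   CF        PV=CF/(1+0.05075)^t    t·PV
  1       20.625        19.6288        19.6288
  2       20.625        18.6808        37.3616
  3       20.625        17.7785        53.3356
  4       20.625        16.9198        67.6794
  5       20.625        16.1026        80.5132
  6      520.625       386.8376     2,321.0253
  Σ                    475.9482     2,579.5439
P = 475.9482; D_Mac = 5.41980 half-year periods = 2.70990 yrs; D_mod = 2.57901 yrs.
DV01 ≈ 2.57901 × 475.9482 × 0.0001 = 0.122748.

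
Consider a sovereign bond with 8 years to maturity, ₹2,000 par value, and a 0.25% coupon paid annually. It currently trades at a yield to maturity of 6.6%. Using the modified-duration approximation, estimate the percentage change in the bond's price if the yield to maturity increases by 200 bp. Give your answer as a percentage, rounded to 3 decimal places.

-14.832%

Periodic yield y = 0.066. Modified duration first:
  t   CF        PV=CF/(1+0.066)^t    t·PV
  1         5.00         4.6904         4.6904
  2         5.00         4.4000         8.8001
  3         5.00         4.1276        12.3828
  4         5.00         3.8721        15.4882
  5         5.00         3.6323        18.1616
  6         5.00         3.4074        20.4446
  7         5.00         3.1965        22.3752
  8     2,005.00     1,202.4215     9,619.3721
  Σ                  1,229.7478     9,721.7151
P = 1,229.7478; D_Mac = 7.90545 yrs; D_mod = 7.90545/(1+0.066) = 7.41600 yrs.
ΔP/P ≈ -D_mod · Δy = -7.41600 × (+0.02) = -0.148320 = -14.8320%.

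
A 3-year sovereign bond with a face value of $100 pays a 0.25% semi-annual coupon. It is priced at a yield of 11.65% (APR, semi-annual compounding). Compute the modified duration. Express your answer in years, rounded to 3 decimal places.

2.824 years

Periodic yield y = 0.05825. First find Macaulay duration:
  t   CF        PV=CF/(1+0.05825)^t    t·PV
  1        0.125         0.1181         0.1181
  2        0.125         0.1116         0.2232
  3        0.125         0.1055         0.3164
  4        0.125         0.0997         0.3987
  5        0.125         0.0942         0.4709
  6      100.125        71.2874       427.7245
  Σ                     71.8165       429.2519
P = 71.8165; Macaulay duration = 429.2519 / 71.8165 = 5.97707 half-year periods = 2.98853 years.
Modified duration = D_Mac / (1 + y) = 2.98853 / 1.05825 = 2.82403 years.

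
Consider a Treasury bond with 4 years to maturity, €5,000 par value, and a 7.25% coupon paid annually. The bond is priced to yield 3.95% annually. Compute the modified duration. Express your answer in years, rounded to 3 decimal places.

3.498 years

Periodic yield y = 0.0395. First find Macaulay duration:
  t   CF        PV=CF/(1+0.0395)^t    t·PV
  1       362.50       348.7253       348.7253
  2       362.50       335.4741       670.9482
  3       362.50       322.7264       968.1793
  4     5,362.50     4,592.7132    18,370.8530
  Σ                  5,599.6391    20,358.7059
P = 5,599.6391; Macaulay duration = 20,358.7059 / 5,599.6391 = 3.63572 years.
Modified duration = D_Mac / (1 + y) = 3.63572 / 1.0395 = 3.49756 years.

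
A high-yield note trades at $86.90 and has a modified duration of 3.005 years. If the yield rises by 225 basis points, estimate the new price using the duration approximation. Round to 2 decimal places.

$81.02

Duration approximation: ΔP/P ≈ -D_mod · Δy = -3.005 × (+0.0225) = -0.0676125.
New price ≈ 86.90 × (1 - 0.0676125) = 81.02447375.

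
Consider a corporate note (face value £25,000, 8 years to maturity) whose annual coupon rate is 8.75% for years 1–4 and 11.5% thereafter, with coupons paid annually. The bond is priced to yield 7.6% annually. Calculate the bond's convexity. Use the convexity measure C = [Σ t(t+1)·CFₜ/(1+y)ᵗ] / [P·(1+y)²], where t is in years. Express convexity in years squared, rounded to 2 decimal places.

With y = 0.076:
  t   CF        PV=CF/(1+0.076)^t    t·PV        t(t+1)·PV
  1     2,187.50     2,032.9926     2,032.9926       4,065.9851
  2     2,187.50     1,889.3983     3,778.7966      11,336.3898
  3     2,187.50     1,755.9464     5,267.8391      21,071.3564
  4     2,187.50     1,631.9204     6,527.6817      32,638.4084
  5     2,875.00     1,993.3176     9,966.5878      59,799.5268
  6     2,875.00     1,852.5256    11,115.1537      77,806.0757
  7     2,875.00     1,721.6781    12,051.7465      96,413.9724
  8    27,875.00    15,513.7470   124,109.9762   1,116,989.7860
  Σ                 28,391.5259   174,850.7742   1,420,121.5006
P = 28,391.5259.
Convexity = Σ t(t+1)·PV / [P·(1+y)²] = 1,420,121.5006 / (28,391.5259 × 1.157776) = 43.20283.

43.20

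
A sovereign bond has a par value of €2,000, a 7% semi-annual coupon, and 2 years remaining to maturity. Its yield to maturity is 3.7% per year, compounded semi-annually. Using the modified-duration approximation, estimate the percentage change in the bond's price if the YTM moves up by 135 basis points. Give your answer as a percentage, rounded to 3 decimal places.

-2.524%

Periodic yield y = 0.0185. Modified duration first:
  t   CF        PV=CF/(1+0.0185)^t    t·PV
  1        70.00        68.7285        68.7285
  2        70.00        67.4801       134.9603
  3        70.00        66.2544       198.7633
  4     2,070.00     1,923.6507     7,694.6028
  Σ                  2,126.1138     8,097.0549
P = 2,126.1138; D_Mac = 3.80838 half-year periods = 1.90419 yrs; D_mod = 1.90419/(1+0.0185) = 1.86960 yrs.
ΔP/P ≈ -D_mod · Δy = -1.86960 × (+0.0135) = -0.025240 = -2.5240%.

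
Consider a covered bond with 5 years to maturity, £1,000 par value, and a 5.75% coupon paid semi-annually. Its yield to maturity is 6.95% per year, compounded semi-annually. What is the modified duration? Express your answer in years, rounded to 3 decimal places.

4.250 years

Periodic yield y = 0.03475. First find Macaulay duration:
  t   CF        PV=CF/(1+0.03475)^t    t·PV
  1        28.75        27.7845        27.7845
  2        28.75        26.8514        53.7028
  3        28.75        25.9497        77.8490
  4        28.75        25.0782       100.3127
  5        28.75        24.2360       121.1799
  6        28.75        23.4221       140.5324
  7        28.75        22.6355       158.4484
  8        28.75        21.8753       175.0025
  9        28.75        21.1407       190.2661
  10    1,028.75       731.0642     7,310.6417
  Σ                    950.0374     8,355.7200
P = 950.0374; Macaulay duration = 8,355.7200 / 950.0374 = 8.79515 half-year periods = 4.39757 years.
Modified duration = D_Mac / (1 + y) = 4.39757 / 1.03475 = 4.24989 years.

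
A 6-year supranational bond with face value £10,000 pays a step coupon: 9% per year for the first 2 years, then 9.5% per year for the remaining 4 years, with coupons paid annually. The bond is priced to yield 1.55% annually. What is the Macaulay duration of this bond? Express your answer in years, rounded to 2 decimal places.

Periodic yield y = 0.0155. Discount each cash flow and weight by its year:
  t   CF        PV=CF/(1+0.0155)^t    t·PV
  1       900.00       886.2629       886.2629
  2       900.00       872.7355     1,745.4710
  3       950.00       907.1599     2,721.4796
  4       950.00       893.3135     3,573.2540
  5       950.00       879.6785     4,398.3924
  6    10,950.00     9,984.6892    59,908.1355
  Σ                 14,423.8395    73,232.9954
Price P = Σ PV = 14,423.8395.
Macaulay duration = Σ(t·PV) / P = 73,232.9954 / 14,423.8395 = 5.07722 years.

5.08 years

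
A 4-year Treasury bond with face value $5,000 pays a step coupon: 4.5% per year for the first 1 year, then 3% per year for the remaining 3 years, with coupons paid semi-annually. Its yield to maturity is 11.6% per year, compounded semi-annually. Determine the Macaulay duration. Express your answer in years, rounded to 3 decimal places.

Periodic yield y = 0.058. Discount each cash flow and weight by its period:
  t   CF        PV=CF/(1+0.058)^t    t·PV
  1       112.50       106.3327       106.3327
  2       112.50       100.5035       201.0070
  3        75.00        63.3292       189.9877
  4        75.00        59.8575       239.4300
  5        75.00        56.5761       282.8804
  6        75.00        53.4746       320.8474
  7        75.00        50.5431       353.8015
  8     5,075.00     3,232.5906    25,860.7248
  Σ                  3,723.2073    27,555.0115
Price P = Σ PV = 3,723.2073.
Macaulay duration = Σ(t·PV) / P = 27,555.0115 / 3,723.2073 = 7.40088 half-year periods.
In years: 7.40088 / 2 = 3.70044 years.

3.700 years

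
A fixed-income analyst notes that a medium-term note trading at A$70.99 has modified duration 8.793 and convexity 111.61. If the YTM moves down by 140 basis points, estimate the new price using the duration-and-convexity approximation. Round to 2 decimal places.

A$80.51

Duration effect: -D_mod·Δy = -8.793 × (-0.014) = +0.123102
Convexity effect: ½·C·(Δy)² = 0.5 × 111.61 × (-0.014)² = +0.01093778
ΔP/P ≈ +0.123102 + 0.01093778 = +0.13403978
New price ≈ 70.99 × (1 + 0.13403978) = 80.5054839822.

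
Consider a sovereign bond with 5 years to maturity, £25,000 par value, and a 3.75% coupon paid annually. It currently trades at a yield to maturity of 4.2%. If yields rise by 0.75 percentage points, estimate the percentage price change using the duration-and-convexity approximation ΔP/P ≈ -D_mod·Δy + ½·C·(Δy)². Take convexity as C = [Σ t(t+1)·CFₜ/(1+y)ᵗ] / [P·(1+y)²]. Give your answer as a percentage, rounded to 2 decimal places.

-3.27%

With y = 0.042:
  t   CF        PV=CF/(1+0.042)^t    t·PV        t(t+1)·PV
  1       937.50       899.7121       899.7121       1,799.4242
  2       937.50       863.4473     1,726.8946       5,180.6838
  3       937.50       828.6442     2,485.9327       9,943.7310
  4       937.50       795.2440     3,180.9760      15,904.8800
  5    25,937.50    21,114.9238   105,574.6192     633,447.7151
  Σ                 24,501.9715   113,868.1346     666,276.4341
P = 24,501.9715; D_Mac = 4.64731 yrs; D_mod = 4.45999 yrs; C = 25.04482.
Duration effect: -4.45999 × (+0.0075) = -0.033450
Convexity effect: 0.5 × 25.04482 × (0.0075)² = +0.0007044
ΔP/P ≈ -0.033450 + 0.0007044 = -0.032746 = -3.2746%.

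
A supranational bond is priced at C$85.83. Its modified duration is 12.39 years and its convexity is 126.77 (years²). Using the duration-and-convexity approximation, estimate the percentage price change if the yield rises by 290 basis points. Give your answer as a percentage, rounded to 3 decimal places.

-30.600%

Duration effect: -D_mod·Δy = -12.39 × (+0.029) = -0.359310
Convexity effect: ½·C·(Δy)² = 0.5 × 126.77 × (0.029)² = +0.053306785
ΔP/P ≈ -0.359310 + 0.053306785 = -0.306003215
= -30.6003215%.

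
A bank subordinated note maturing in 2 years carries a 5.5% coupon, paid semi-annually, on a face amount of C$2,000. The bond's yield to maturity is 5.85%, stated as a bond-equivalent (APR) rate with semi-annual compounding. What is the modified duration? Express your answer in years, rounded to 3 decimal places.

Periodic yield y = 0.02925. First find Macaulay duration:
  t   CF        PV=CF/(1+0.02925)^t    t·PV
  1        55.00        53.4370        53.4370
  2        55.00        51.9184       103.8367
  3        55.00        50.4429       151.3287
  4     2,055.00     1,831.1686     7,324.6742
  Σ                  1,986.9668     7,633.2766
P = 1,986.9668; Macaulay duration = 7,633.2766 / 1,986.9668 = 3.84167 half-year periods = 1.92084 years.
Modified duration = D_Mac / (1 + y) = 1.92084 / 1.02925 = 1.86625 years.

1.866 years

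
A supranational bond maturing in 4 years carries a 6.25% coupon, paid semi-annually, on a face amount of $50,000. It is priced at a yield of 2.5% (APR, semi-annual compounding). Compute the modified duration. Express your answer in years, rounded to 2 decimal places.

Periodic yield y = 0.0125. First find Macaulay duration:
  t   CF        PV=CF/(1+0.0125)^t    t·PV
  1     1,562.50     1,543.2099     1,543.2099
  2     1,562.50     1,524.1579     3,048.3158
  3     1,562.50     1,505.3411     4,516.0234
  4     1,562.50     1,486.7567     5,947.0267
  5     1,562.50     1,468.4017     7,342.0083
  6     1,562.50     1,450.2732     8,701.6395
  7     1,562.50     1,432.3686    10,026.5805
  8    51,562.50    46,684.6074   373,476.8591
  Σ                 57,095.1165   414,601.6631
P = 57,095.1165; Macaulay duration = 414,601.6631 / 57,095.1165 = 7.26160 half-year periods = 3.63080 years.
Modified duration = D_Mac / (1 + y) = 3.63080 / 1.0125 = 3.58597 years.

3.59 years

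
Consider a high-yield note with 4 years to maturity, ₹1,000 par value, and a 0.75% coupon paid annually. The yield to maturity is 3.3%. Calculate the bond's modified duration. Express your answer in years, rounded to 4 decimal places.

3.8266 years

Periodic yield y = 0.033. First find Macaulay duration:
  t   CF        PV=CF/(1+0.033)^t    t·PV
  1         7.50         7.2604         7.2604
  2         7.50         7.0285        14.0569
  3         7.50         6.8039        20.4118
  4     1,007.50       884.7973     3,539.1890
  Σ                    905.8901     3,580.9182
P = 905.8901; Macaulay duration = 3,580.9182 / 905.8901 = 3.95293 years.
Modified duration = D_Mac / (1 + y) = 3.95293 / 1.033 = 3.82665 years.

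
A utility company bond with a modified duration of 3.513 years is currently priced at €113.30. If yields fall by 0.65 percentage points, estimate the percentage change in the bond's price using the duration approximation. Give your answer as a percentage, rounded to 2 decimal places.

Duration approximation: ΔP/P ≈ -D_mod · Δy = -3.513 × (-0.0065) = +0.0228345.
As a percentage: +2.28345%.

+2.28%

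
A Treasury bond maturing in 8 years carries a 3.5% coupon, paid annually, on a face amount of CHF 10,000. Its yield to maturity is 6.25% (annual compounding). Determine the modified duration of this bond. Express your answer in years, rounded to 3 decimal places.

6.599 years

Periodic yield y = 0.0625. First find Macaulay duration:
  t   CF        PV=CF/(1+0.0625)^t    t·PV
  1       350.00       329.4118       329.4118
  2       350.00       310.0346       620.0692
  3       350.00       291.7973       875.3918
  4       350.00       274.6327     1,098.5309
  5       350.00       258.4779     1,292.3893
  6       350.00       243.2733     1,459.6397
  7       350.00       228.9631     1,602.7416
  8    10,350.00     6,372.4853    50,979.8821
  Σ                  8,309.0759    58,258.0564
P = 8,309.0759; Macaulay duration = 58,258.0564 / 8,309.0759 = 7.01138 years.
Modified duration = D_Mac / (1 + y) = 7.01138 / 1.0625 = 6.59894 years.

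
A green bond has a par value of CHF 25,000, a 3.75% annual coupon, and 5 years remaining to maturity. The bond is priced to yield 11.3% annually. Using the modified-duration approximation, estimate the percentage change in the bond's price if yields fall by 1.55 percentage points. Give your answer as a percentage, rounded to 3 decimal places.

+6.377%

Periodic yield y = 0.113. Modified duration first:
  t   CF        PV=CF/(1+0.113)^t    t·PV
  1       937.50       842.3181       842.3181
  2       937.50       756.7997     1,513.5994
  3       937.50       679.9638     2,039.8914
  4       937.50       610.9288     2,443.7153
  5    25,937.50    15,186.3111    75,931.5555
  Σ                 18,076.3215    82,771.0796
P = 18,076.3215; D_Mac = 4.57898 yrs; D_mod = 4.57898/(1+0.113) = 4.11409 yrs.
ΔP/P ≈ -D_mod · Δy = -4.11409 × (-0.0155) = +0.063768 = +6.3768%.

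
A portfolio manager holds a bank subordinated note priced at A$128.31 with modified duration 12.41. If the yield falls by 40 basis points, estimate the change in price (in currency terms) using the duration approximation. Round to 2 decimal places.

+A$6.37

Duration approximation: ΔP/P ≈ -D_mod · Δy = -12.41 × (-0.004) = +0.049640.
ΔP ≈ 128.31 × (+0.049640) = +6.3693084.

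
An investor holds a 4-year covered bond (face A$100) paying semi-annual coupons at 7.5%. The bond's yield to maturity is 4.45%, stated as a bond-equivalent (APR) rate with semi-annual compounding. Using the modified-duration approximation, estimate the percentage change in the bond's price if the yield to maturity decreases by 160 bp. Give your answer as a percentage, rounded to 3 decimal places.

+5.568%

Periodic yield y = 0.02225. Modified duration first:
  t   CF        PV=CF/(1+0.02225)^t    t·PV
  1         3.75         3.6684         3.6684
  2         3.75         3.5885         7.1771
  3         3.75         3.5104        10.5313
  4         3.75         3.4340        13.7361
  5         3.75         3.3593        16.7964
  6         3.75         3.2862        19.7170
  7         3.75         3.2146        22.5024
  8       103.75        87.0024       696.0191
  Σ                    111.0638       790.1476
P = 111.0638; D_Mac = 7.11436 half-year periods = 3.55718 yrs; D_mod = 3.55718/(1+0.02225) = 3.47975 yrs.
ΔP/P ≈ -D_mod · Δy = -3.47975 × (-0.016) = +0.055676 = +5.5676%.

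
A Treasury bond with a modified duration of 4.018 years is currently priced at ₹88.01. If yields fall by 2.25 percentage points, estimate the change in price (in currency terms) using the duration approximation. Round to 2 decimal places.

+₹7.96

Duration approximation: ΔP/P ≈ -D_mod · Δy = -4.018 × (-0.0225) = +0.090405.
ΔP ≈ 88.01 × (+0.090405) = +7.95654405.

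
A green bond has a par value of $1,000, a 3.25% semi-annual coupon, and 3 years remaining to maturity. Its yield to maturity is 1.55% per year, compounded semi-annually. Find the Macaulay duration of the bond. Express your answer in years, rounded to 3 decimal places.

Periodic yield y = 0.00775. Discount each cash flow and weight by its period:
  t   CF        PV=CF/(1+0.00775)^t    t·PV
  1        16.25        16.1250        16.1250
  2        16.25        16.0010        32.0020
  3        16.25        15.8780        47.6339
  4        16.25        15.7559        63.0234
  5        16.25        15.6347        78.1735
  6     1,016.25       970.2501     5,821.5009
  Σ                  1,049.6447     6,058.4588
Price P = Σ PV = 1,049.6447.
Macaulay duration = Σ(t·PV) / P = 6,058.4588 / 1,049.6447 = 5.77191 half-year periods.
In years: 5.77191 / 2 = 2.88596 years.

2.886 years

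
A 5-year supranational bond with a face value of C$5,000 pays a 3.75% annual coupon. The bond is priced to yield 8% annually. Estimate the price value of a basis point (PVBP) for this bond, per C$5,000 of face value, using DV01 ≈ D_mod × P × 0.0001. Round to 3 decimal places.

Periodic yield y = 0.08.
  t   CF        PV=CF/(1+0.08)^t    t·PV
  1       187.50       173.6111       173.6111
  2       187.50       160.7510       321.5021
  3       187.50       148.8435       446.5306
  4       187.50       137.8181       551.2724
  5     5,187.50     3,530.5253    17,652.6267
  Σ                  4,151.5491    19,145.5429
P = 4,151.5491; D_Mac = 4.61166 yrs; D_mod = 4.27006 yrs.
DV01 ≈ 4.27006 × 4,151.5491 × 0.0001 = 1.772735.

C$1.773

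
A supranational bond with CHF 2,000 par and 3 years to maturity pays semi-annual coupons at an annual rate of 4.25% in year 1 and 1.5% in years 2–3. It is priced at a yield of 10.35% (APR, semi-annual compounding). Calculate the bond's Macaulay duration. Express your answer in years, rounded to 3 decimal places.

2.866 years

Periodic yield y = 0.05175. Discount each cash flow and weight by its period:
  t   CF        PV=CF/(1+0.05175)^t    t·PV
  1        42.50        40.4088        40.4088
  2        42.50        38.4206        76.8412
  3        15.00        12.8930        38.6790
  4        15.00        12.2586        49.0344
  5        15.00        11.6554        58.2772
  6     2,015.00     1,488.6751     8,932.0506
  Σ                  1,604.3116     9,195.2912
Price P = Σ PV = 1,604.3116.
Macaulay duration = Σ(t·PV) / P = 9,195.2912 / 1,604.3116 = 5.73161 half-year periods.
In years: 5.73161 / 2 = 2.86581 years.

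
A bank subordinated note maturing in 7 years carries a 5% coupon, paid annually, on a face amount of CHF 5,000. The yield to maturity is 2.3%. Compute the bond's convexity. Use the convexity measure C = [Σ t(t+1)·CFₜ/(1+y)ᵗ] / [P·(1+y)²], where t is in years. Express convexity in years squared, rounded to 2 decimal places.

With y = 0.023:
  t   CF        PV=CF/(1+0.023)^t    t·PV        t(t+1)·PV
  1       250.00       244.3793       244.3793         488.7586
  2       250.00       238.8849       477.7698       1,433.3095
  3       250.00       233.5141       700.5423       2,802.1692
  4       250.00       228.2640       913.0561       4,565.2805
  5       250.00       223.1320     1,115.6600       6,693.9597
  6       250.00       218.1153     1,308.6920       9,160.8442
  7     5,250.00     4,477.4410    31,342.0867     250,736.6935
  Σ                  5,863.7306    36,102.1862     275,881.0152
P = 5,863.7306.
Convexity = Σ t(t+1)·PV / [P·(1+y)²] = 275,881.0152 / (5,863.7306 × 1.046529) = 44.95692.

44.96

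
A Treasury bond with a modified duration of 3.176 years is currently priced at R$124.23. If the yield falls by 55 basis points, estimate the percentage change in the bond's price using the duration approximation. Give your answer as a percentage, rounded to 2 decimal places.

Duration approximation: ΔP/P ≈ -D_mod · Δy = -3.176 × (-0.0055) = +0.017468.
As a percentage: +1.7468%.

+1.75%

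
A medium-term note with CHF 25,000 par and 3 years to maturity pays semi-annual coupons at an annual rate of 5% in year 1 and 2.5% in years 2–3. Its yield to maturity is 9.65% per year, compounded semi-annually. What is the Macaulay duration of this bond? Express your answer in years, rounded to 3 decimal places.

Periodic yield y = 0.04825. Discount each cash flow and weight by its period:
  t   CF        PV=CF/(1+0.04825)^t    t·PV
  1       625.00       596.2318       596.2318
  2       625.00       568.7878     1,137.5756
  3       312.50       271.3035       813.9105
  4       312.50       258.8157     1,035.2626
  5       312.50       246.9026     1,234.5130
  6    25,312.50    19,078.5697   114,471.4185
  Σ                 21,020.6111   119,288.9121
Price P = Σ PV = 21,020.6111.
Macaulay duration = Σ(t·PV) / P = 119,288.9121 / 21,020.6111 = 5.67485 half-year periods.
In years: 5.67485 / 2 = 2.83743 years.

2.837 years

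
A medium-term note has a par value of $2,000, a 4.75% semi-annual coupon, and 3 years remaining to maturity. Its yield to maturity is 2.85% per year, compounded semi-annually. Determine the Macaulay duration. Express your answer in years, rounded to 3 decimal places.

Periodic yield y = 0.01425. Discount each cash flow and weight by its period:
  t   CF        PV=CF/(1+0.01425)^t    t·PV
  1        47.50        46.8326        46.8326
  2        47.50        46.1746        92.3493
  3        47.50        45.5259       136.5777
  4        47.50        44.8863       179.5451
  5        47.50        44.2556       221.2782
  6     2,047.50     1,880.8485    11,285.0909
  Σ                  2,108.5236    11,961.6738
Price P = Σ PV = 2,108.5236.
Macaulay duration = Σ(t·PV) / P = 11,961.6738 / 2,108.5236 = 5.67301 half-year periods.
In years: 5.67301 / 2 = 2.83650 years.

2.837 years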